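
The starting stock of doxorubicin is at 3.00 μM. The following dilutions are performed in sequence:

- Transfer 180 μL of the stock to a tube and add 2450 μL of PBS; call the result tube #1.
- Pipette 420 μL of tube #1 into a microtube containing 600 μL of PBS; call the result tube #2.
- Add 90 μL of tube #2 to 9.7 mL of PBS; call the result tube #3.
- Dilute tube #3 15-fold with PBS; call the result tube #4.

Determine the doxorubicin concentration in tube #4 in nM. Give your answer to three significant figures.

0.0518 nM

Step 1: 180 μL + 2450 μL = 2630 μL total → factor 2630/180 = 14.611
Step 2: 420 μL + 600 μL = 1020 μL total → factor 1020/420 = 2.4286
Step 3: 90 μL + 9.7 mL = 9790 μL total → factor 9790/90 = 108.78
Step 4: 15-fold → factor 15
Overall dilution factor = 14.611 × 2.4286 × 108.78 × 15 = 57898
Final = 3.00 μM / 57898 = 5.182 × 10^-5 μM = 0.0518 nM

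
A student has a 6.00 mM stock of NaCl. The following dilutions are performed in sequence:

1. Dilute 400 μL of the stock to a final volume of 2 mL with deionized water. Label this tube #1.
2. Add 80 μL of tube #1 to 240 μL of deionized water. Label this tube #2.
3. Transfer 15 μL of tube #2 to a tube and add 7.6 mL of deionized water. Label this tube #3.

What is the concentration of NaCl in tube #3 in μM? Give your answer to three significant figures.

0.591 μM

Step 1: 400 μL brought to 2 mL → factor 2000/400 = 5
Step 2: 80 μL + 240 μL = 320 μL total → factor 320/80 = 4
Step 3: 15 μL + 7.6 mL = 7615 μL total → factor 7615/15 = 507.67
Overall dilution factor = 5 × 4 × 507.67 = 10153
Final = 6.00 mM / 10153 = 0.0005909 mM = 0.591 μM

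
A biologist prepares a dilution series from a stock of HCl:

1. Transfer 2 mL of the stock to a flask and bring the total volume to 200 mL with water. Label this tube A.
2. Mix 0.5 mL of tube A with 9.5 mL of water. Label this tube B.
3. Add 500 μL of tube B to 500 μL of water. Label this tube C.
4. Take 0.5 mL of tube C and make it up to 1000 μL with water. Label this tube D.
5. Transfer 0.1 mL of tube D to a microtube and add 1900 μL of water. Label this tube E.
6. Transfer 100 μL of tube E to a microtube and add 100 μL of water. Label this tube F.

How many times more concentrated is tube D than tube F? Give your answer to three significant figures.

Step 1: 2 mL brought to 200 mL → factor 200/2 = 100
Step 2: 0.5 mL + 9.5 mL = 10 mL total → factor 10/0.5 = 20
Step 3: 500 μL + 500 μL = 1000 μL total → factor 1000/500 = 2
Step 4: 0.5 mL brought to 1000 μL → factor 1/0.5 = 2
Step 5: 0.1 mL + 1900 μL = 2 mL total → factor 2/0.1 = 20
Step 6: 100 μL + 100 μL = 200 μL total → factor 200/100 = 2
Dilution factor to tube D = 8000; to tube F = 3.2 × 10^5
[tube D]/[tube F] = (factor to tube F)/(factor to tube D) = 3.2 × 10^5/8000 = 40.0

40.0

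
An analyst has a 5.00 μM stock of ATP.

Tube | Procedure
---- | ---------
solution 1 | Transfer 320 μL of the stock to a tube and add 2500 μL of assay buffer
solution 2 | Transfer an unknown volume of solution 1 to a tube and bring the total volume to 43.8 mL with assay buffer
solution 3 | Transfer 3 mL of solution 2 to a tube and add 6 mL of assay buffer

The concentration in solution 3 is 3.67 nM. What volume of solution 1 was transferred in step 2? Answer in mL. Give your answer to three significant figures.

Step 1: 320 μL + 2500 μL = 2820 μL total → factor 2820/320 = 8.8125
Step 2: v brought to 43.8 mL → factor = 43.8 mL/v
Step 3: 3 mL + 6 mL = 9 mL total → factor 9/3 = 3
Product of known-step factors = 26.438
Overall factor = 5.00 μM / (3.67 nM) = 1362.4
Step-2 factor = 1362.4 / 26.438 = 51.533
v = 43.8 mL / 51.533 = 0.850 mL

0.850 mL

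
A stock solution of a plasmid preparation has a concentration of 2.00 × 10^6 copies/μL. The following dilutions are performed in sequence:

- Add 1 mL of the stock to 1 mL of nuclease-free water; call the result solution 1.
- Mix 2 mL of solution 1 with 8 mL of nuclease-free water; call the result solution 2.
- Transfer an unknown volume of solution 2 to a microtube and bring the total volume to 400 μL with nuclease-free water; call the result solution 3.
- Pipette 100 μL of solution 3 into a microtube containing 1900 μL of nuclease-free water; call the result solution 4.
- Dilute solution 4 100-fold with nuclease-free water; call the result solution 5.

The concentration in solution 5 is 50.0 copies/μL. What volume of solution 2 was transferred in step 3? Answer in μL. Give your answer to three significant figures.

Step 1: 1 mL + 1 mL = 2 mL total → factor 2/1 = 2
Step 2: 2 mL + 8 mL = 10 mL total → factor 10/2 = 5
Step 3: v brought to 400 μL → factor = 400 μL/v
Step 4: 100 μL + 1900 μL = 2000 μL total → factor 2000/100 = 20
Step 5: 100-fold → factor 100
Product of known-step factors = 20000
Overall factor = 2.00 × 10^6 copies/μL / (50.0 copies/μL) = 40000
Step-3 factor = 40000 / 20000 = 2
v = 400 μL / 2 = 200 μL

200 μL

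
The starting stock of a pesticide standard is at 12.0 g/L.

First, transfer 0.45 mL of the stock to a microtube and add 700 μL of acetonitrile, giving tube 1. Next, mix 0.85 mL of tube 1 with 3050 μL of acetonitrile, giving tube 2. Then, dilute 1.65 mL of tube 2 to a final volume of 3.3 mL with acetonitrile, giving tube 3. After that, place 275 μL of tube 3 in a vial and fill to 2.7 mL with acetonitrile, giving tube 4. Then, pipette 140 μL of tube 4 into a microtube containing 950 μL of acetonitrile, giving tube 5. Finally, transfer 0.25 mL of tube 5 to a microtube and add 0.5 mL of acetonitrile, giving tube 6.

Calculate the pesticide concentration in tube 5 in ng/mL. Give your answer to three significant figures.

Step 1: 0.45 mL + 700 μL = 1.15 mL total → factor 1.15/0.45 = 2.5556
Step 2: 0.85 mL + 3050 μL = 3.9 mL total → factor 3.9/0.85 = 4.5882
Step 3: 1.65 mL brought to 3.3 mL → factor 3.3/1.65 = 2
Step 4: 275 μL brought to 2.7 mL → factor 2700/275 = 9.8182
Step 5: 140 μL + 950 μL = 1090 μL total → factor 1090/140 = 7.7857
Dilution factor through tube 5 = 2.5556 × 4.5882 × 2 × 9.8182 × 7.7857 = 1792.6
[tube 5] = 12.0 g/L / 1792.6 = 0.006694 g/L = 6.69 × 10^3 ng/mL

6.69 × 10^3 ng/mL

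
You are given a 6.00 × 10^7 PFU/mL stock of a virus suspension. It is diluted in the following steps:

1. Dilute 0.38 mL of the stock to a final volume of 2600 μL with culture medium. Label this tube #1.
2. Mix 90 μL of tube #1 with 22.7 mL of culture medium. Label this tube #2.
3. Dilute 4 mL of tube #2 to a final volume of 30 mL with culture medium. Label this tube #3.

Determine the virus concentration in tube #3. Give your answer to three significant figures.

Step 1: 0.38 mL brought to 2600 μL → factor 2.6/0.38 = 6.8421
Step 2: 90 μL + 22.7 mL = 22790 μL total → factor 22790/90 = 253.22
Step 3: 4 mL brought to 30 mL → factor 30/4 = 7.5
Overall dilution factor = 6.8421 × 253.22 × 7.5 = 12994
Final = 6.00 × 10^7 PFU/mL / 12994 = 4.62 × 10^3 PFU/mL

4.62 × 10^3 PFU/mL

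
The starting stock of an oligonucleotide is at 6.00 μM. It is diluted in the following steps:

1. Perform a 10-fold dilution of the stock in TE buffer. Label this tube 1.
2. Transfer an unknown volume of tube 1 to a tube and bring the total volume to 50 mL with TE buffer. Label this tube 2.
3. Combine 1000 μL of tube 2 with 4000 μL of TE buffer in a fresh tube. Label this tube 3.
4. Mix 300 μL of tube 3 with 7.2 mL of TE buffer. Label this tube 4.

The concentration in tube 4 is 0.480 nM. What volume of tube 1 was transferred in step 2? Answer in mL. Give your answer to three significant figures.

5.00 mL

Step 1: 10-fold → factor 10
Step 2: v brought to 50 mL → factor = 50 mL/v
Step 3: 1000 μL + 4000 μL = 5000 μL total → factor 5000/1000 = 5
Step 4: 300 μL + 7.2 mL = 7500 μL total → factor 7500/300 = 25
Product of known-step factors = 1250
Overall factor = 6.00 μM / (0.480 nM) = 12500
Step-2 factor = 12500 / 1250 = 10
v = 50 mL / 10 = 5.00 mL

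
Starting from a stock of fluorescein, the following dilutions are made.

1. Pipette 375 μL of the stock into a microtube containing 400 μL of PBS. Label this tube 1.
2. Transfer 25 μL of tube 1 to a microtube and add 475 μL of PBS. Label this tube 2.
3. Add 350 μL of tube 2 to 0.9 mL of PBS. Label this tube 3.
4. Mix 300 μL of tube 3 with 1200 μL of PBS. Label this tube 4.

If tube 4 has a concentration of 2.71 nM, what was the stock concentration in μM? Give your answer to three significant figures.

2.00 μM

Step 1: 375 μL + 400 μL = 775 μL total → factor 775/375 = 2.0667
Step 2: 25 μL + 475 μL = 500 μL total → factor 500/25 = 20
Step 3: 350 μL + 0.9 mL = 1250 μL total → factor 1250/350 = 3.5714
Step 4: 300 μL + 1200 μL = 1500 μL total → factor 1500/300 = 5
Overall dilution factor = 2.0667 × 20 × 3.5714 × 5 = 738.1
Stock = 2.71 nM × 738.1 = 2000 nM = 2.00 μM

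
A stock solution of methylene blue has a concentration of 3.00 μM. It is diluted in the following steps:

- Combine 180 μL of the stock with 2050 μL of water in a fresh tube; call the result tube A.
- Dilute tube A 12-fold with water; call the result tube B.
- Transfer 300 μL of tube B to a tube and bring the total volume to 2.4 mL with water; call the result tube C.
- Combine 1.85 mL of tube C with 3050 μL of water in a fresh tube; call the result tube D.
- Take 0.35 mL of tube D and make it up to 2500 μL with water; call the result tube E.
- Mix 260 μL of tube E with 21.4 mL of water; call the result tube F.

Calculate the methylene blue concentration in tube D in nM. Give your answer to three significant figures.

0.952 nM

Step 1: 180 μL + 2050 μL = 2230 μL total → factor 2230/180 = 12.389
Step 2: 12-fold → factor 12
Step 3: 300 μL brought to 2.4 mL → factor 2400/300 = 8
Step 4: 1.85 mL + 3050 μL = 4.9 mL total → factor 4.9/1.85 = 2.6486
Dilution factor through tube D = 12.389 × 12 × 8 × 2.6486 = 3150.1
[tube D] = 3.00 μM / 3150.1 = 0.0009523 μM = 0.952 nM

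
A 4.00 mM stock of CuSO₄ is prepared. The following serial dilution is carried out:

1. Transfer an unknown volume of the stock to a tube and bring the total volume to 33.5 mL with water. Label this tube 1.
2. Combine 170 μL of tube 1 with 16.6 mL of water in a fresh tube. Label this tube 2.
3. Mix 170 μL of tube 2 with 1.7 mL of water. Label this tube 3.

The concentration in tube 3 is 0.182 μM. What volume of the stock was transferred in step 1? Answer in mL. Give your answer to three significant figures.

Step 1: v brought to 33.5 mL → factor = 33.5 mL/v
Step 2: 170 μL + 16.6 mL = 16770 μL total → factor 16770/170 = 98.647
Step 3: 170 μL + 1.7 mL = 1870 μL total → factor 1870/170 = 11
Product of known-step factors = 1085.1
Overall factor = 4.00 mM / (0.182 μM) = 21978
Step-1 factor = 21978 / 1085.1 = 20.254
v = 33.5 mL / 20.254 = 1.65 mL

1.65 mL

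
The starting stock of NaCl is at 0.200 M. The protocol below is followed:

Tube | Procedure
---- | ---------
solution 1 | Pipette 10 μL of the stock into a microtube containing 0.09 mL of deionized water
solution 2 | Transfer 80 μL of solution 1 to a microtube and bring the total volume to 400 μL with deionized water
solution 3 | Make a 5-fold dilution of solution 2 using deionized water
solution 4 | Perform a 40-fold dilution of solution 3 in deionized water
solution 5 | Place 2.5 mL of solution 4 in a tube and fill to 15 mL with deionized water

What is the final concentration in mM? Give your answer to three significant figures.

Step 1: 10 μL + 0.09 mL = 100 μL total → factor 100/10 = 10
Step 2: 80 μL brought to 400 μL → factor 400/80 = 5
Step 3: 5-fold → factor 5
Step 4: 40-fold → factor 40
Step 5: 2.5 mL brought to 15 mL → factor 15/2.5 = 6
Overall dilution factor = 10 × 5 × 5 × 40 × 6 = 60000
Final = 0.200 M / 60000 = 3.333 × 10^-6 M = 0.00333 mM

0.00333 mM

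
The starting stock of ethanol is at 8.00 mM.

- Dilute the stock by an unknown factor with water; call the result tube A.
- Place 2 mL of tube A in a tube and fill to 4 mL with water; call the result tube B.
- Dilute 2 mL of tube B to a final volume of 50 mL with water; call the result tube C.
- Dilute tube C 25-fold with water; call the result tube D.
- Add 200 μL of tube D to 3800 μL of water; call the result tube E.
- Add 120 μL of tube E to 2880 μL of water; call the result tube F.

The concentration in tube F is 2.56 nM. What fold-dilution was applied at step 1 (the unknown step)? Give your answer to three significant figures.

5.00-fold

Step 1: unknown factor x
Step 2: 2 mL brought to 4 mL → factor 4/2 = 2
Step 3: 2 mL brought to 50 mL → factor 50/2 = 25
Step 4: 25-fold → factor 25
Step 5: 200 μL + 3800 μL = 4000 μL total → factor 4000/200 = 20
Step 6: 120 μL + 2880 μL = 3000 μL total → factor 3000/120 = 25
Product of known-step factors = 6.25 × 10^5
Overall factor = 8.00 mM / (2.56 nM) = 3.125 × 10^6
x = 3.125 × 10^6 / 6.25 × 10^5 = 5.00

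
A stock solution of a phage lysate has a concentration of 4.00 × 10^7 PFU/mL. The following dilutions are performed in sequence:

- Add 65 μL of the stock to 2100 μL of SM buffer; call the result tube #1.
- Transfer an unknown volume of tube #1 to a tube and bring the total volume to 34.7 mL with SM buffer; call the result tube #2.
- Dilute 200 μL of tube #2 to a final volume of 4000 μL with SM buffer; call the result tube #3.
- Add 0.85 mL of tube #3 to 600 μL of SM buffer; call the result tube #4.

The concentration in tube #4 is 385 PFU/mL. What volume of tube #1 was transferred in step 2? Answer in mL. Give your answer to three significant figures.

Step 1: 65 μL + 2100 μL = 2165 μL total → factor 2165/65 = 33.308
Step 2: v brought to 34.7 mL → factor = 34.7 mL/v
Step 3: 200 μL brought to 4000 μL → factor 4000/200 = 20
Step 4: 0.85 mL + 600 μL = 1.45 mL total → factor 1.45/0.85 = 1.7059
Product of known-step factors = 1136.4
Overall factor = 4.00 × 10^7 PFU/mL / (385 PFU/mL) = 1.039 × 10^5
Step-2 factor = 1.039 × 10^5 / 1136.4 = 91.427
v = 34.7 mL / 91.427 = 0.380 mL

0.380 mL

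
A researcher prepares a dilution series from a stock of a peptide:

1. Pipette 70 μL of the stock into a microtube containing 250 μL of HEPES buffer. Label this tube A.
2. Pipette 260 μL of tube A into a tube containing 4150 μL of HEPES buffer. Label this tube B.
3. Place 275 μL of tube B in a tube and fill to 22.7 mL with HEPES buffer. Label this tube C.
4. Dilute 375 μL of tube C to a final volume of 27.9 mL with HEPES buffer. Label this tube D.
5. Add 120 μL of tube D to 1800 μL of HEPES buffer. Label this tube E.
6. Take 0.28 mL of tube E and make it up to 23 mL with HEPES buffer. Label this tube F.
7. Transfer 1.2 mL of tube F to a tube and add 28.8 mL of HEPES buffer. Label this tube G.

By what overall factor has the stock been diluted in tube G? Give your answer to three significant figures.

Step 1: 70 μL + 250 μL = 320 μL total → factor 320/70 = 4.5714
Step 2: 260 μL + 4150 μL = 4410 μL total → factor 4410/260 = 16.962
Step 3: 275 μL brought to 22.7 mL → factor 22700/275 = 82.545
Step 4: 375 μL brought to 27.9 mL → factor 27900/375 = 74.4
Step 5: 120 μL + 1800 μL = 1920 μL total → factor 1920/120 = 16
Step 6: 0.28 mL brought to 23 mL → factor 23/0.28 = 82.143
Step 7: 1.2 mL + 28.8 mL = 30 mL total → factor 30/1.2 = 25
Overall dilution factor = 4.5714 × 16.962 × 82.545 × 74.4 × 16 × 82.143 × 25 = 1.5646 × 10^10

1.56 × 10^10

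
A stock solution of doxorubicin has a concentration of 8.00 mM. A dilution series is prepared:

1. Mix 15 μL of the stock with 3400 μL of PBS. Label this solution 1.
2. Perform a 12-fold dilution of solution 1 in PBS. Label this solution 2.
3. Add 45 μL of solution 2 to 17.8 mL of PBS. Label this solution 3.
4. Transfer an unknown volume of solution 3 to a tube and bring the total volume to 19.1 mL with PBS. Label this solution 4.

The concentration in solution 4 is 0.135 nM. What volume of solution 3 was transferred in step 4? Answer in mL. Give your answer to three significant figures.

0.349 mL

Step 1: 15 μL + 3400 μL = 3415 μL total → factor 3415/15 = 227.67
Step 2: 12-fold → factor 12
Step 3: 45 μL + 17.8 mL = 17845 μL total → factor 17845/45 = 396.56
Step 4: v brought to 19.1 mL → factor = 19.1 mL/v
Product of known-step factors = 1.0834 × 10^6
Overall factor = 8.00 mM / (0.135 nM) = 5.9259 × 10^7
Step-4 factor = 5.9259 × 10^7 / 1.0834 × 10^6 = 54.698
v = 19.1 mL / 54.698 = 0.349 mL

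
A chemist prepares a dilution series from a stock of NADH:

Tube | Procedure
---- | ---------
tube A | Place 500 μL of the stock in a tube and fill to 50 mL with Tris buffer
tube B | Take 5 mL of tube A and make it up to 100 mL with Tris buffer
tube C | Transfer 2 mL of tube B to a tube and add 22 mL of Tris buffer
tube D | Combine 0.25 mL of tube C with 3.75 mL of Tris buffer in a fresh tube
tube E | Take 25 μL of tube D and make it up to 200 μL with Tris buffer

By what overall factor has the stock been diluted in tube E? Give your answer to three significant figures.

3.07 × 10^6

Step 1: 500 μL brought to 50 mL → factor 50000/500 = 100
Step 2: 5 mL brought to 100 mL → factor 100/5 = 20
Step 3: 2 mL + 22 mL = 24 mL total → factor 24/2 = 12
Step 4: 0.25 mL + 3.75 mL = 4 mL total → factor 4/0.25 = 16
Step 5: 25 μL brought to 200 μL → factor 200/25 = 8
Overall dilution factor = 100 × 20 × 12 × 16 × 8 = 3.072 × 10^6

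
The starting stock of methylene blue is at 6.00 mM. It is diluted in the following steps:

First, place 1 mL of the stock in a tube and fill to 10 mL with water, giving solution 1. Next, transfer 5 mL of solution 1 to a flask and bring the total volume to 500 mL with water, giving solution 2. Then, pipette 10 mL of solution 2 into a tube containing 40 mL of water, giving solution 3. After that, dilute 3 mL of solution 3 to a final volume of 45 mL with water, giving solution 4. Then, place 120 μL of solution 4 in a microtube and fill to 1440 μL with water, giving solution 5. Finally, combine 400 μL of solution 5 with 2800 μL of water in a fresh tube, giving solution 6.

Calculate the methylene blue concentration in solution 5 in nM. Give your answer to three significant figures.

6.67 nM

Step 1: 1 mL brought to 10 mL → factor 10/1 = 10
Step 2: 5 mL brought to 500 mL → factor 500/5 = 100
Step 3: 10 mL + 40 mL = 50 mL total → factor 50/10 = 5
Step 4: 3 mL brought to 45 mL → factor 45/3 = 15
Step 5: 120 μL brought to 1440 μL → factor 1440/120 = 12
Dilution factor through solution 5 = 10 × 100 × 5 × 15 × 12 = 9 × 10^5
[solution 5] = 6.00 mM / 9 × 10^5 = 6.667 × 10^-6 mM = 6.67 nM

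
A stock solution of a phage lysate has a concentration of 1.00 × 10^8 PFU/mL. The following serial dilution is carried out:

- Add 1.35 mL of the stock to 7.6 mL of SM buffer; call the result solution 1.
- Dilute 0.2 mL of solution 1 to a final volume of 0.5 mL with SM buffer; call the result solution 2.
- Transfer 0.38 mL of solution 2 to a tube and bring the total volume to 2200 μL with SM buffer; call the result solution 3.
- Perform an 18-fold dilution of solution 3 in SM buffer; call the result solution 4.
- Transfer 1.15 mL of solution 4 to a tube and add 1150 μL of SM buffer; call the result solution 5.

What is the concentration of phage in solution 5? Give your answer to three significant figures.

2.89 × 10^4 PFU/mL

Step 1: 1.35 mL + 7.6 mL = 8.95 mL total → factor 8.95/1.35 = 6.6296
Step 2: 0.2 mL brought to 0.5 mL → factor 0.5/0.2 = 2.5
Step 3: 0.38 mL brought to 2200 μL → factor 2.2/0.38 = 5.7895
Step 4: 18-fold → factor 18
Step 5: 1.15 mL + 1150 μL = 2.3 mL total → factor 2.3/1.15 = 2
Overall dilution factor = 6.6296 × 2.5 × 5.7895 × 18 × 2 = 3454.4
Final = 1.00 × 10^8 PFU/mL / 3454.4 = 2.89 × 10^4 PFU/mL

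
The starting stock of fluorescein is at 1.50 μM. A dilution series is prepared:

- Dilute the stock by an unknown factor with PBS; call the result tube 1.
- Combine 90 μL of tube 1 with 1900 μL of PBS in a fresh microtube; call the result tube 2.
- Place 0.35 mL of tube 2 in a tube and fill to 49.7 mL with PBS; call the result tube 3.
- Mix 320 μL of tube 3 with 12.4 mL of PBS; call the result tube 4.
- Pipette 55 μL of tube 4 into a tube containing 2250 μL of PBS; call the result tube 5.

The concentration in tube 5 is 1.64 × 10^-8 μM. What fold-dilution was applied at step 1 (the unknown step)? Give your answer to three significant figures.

Step 1: unknown factor x
Step 2: 90 μL + 1900 μL = 1990 μL total → factor 1990/90 = 22.111
Step 3: 0.35 mL brought to 49.7 mL → factor 49.7/0.35 = 142
Step 4: 320 μL + 12.4 mL = 12720 μL total → factor 12720/320 = 39.75
Step 5: 55 μL + 2250 μL = 2305 μL total → factor 2305/55 = 41.909
Product of known-step factors = 5.2305 × 10^6
Overall factor = 1.50 μM / (1.64 × 10^-8 μM) = 9.1463 × 10^7
x = 9.1463 × 10^7 / 5.2305 × 10^6 = 17.5

17.5-fold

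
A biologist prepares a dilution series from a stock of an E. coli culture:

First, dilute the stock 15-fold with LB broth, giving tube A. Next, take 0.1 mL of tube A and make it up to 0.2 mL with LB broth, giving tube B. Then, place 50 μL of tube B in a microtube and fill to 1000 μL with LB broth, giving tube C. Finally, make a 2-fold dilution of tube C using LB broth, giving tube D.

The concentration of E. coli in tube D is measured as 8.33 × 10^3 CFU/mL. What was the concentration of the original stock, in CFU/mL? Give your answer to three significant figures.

1.00 × 10^7 CFU/mL

Step 1: 15-fold → factor 15
Step 2: 0.1 mL brought to 0.2 mL → factor 0.2/0.1 = 2
Step 3: 50 μL brought to 1000 μL → factor 1000/50 = 20
Step 4: 2-fold → factor 2
Overall dilution factor = 15 × 2 × 20 × 2 = 1200
Stock = 8.33 × 10^3 CFU/mL × 1200 = 1.00 × 10^7 CFU/mL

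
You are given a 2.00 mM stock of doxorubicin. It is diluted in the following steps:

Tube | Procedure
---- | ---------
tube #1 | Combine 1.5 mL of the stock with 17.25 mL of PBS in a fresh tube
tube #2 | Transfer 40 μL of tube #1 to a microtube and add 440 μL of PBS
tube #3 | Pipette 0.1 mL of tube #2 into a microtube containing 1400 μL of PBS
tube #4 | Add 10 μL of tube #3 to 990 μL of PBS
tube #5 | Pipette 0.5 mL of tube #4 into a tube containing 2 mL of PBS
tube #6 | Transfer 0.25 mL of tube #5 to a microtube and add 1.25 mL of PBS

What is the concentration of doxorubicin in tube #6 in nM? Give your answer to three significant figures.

0.296 nM

Step 1: 1.5 mL + 17.25 mL = 18.75 mL total → factor 18.75/1.5 = 12.5
Step 2: 40 μL + 440 μL = 480 μL total → factor 480/40 = 12
Step 3: 0.1 mL + 1400 μL = 1.5 mL total → factor 1.5/0.1 = 15
Step 4: 10 μL + 990 μL = 1000 μL total → factor 1000/10 = 100
Step 5: 0.5 mL + 2 mL = 2.5 mL total → factor 2.5/0.5 = 5
Step 6: 0.25 mL + 1.25 mL = 1.5 mL total → factor 1.5/0.25 = 6
Overall dilution factor = 12.5 × 12 × 15 × 100 × 5 × 6 = 6.75 × 10^6
Final = 2.00 mM / 6.75 × 10^6 = 2.963 × 10^-7 mM = 0.296 nM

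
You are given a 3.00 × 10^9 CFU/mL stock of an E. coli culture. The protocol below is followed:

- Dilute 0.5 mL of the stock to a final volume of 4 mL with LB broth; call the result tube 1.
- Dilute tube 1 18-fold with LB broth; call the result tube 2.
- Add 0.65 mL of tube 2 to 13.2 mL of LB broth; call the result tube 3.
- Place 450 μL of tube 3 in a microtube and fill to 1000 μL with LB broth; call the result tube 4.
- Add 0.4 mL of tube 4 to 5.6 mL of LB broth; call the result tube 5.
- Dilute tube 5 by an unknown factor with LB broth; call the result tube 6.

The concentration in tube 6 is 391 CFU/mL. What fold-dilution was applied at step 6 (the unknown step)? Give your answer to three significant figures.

Step 1: 0.5 mL brought to 4 mL → factor 4/0.5 = 8
Step 2: 18-fold → factor 18
Step 3: 0.65 mL + 13.2 mL = 13.85 mL total → factor 13.85/0.65 = 21.308
Step 4: 450 μL brought to 1000 μL → factor 1000/450 = 2.2222
Step 5: 0.4 mL + 5.6 mL = 6 mL total → factor 6/0.4 = 15
Step 6: unknown factor x
Product of known-step factors = 1.0228 × 10^5
Overall factor = 3.00 × 10^9 CFU/mL / (391 CFU/mL) = 7.6726 × 10^6
x = 7.6726 × 10^6 / 1.0228 × 10^5 = 75.0

75.0-fold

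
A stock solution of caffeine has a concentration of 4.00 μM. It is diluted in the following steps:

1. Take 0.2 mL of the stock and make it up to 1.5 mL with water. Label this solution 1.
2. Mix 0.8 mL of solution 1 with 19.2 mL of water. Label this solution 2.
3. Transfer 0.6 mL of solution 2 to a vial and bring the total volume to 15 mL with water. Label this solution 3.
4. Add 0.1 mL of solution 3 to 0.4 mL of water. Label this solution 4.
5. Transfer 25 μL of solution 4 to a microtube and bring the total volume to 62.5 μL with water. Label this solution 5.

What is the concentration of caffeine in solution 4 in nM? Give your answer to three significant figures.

Step 1: 0.2 mL brought to 1.5 mL → factor 1.5/0.2 = 7.5
Step 2: 0.8 mL + 19.2 mL = 20 mL total → factor 20/0.8 = 25
Step 3: 0.6 mL brought to 15 mL → factor 15/0.6 = 25
Step 4: 0.1 mL + 0.4 mL = 0.5 mL total → factor 0.5/0.1 = 5
Dilution factor through solution 4 = 7.5 × 25 × 25 × 5 = 23438
[solution 4] = 4.00 μM / 23438 = 0.0001707 μM = 0.171 nM

0.171 nM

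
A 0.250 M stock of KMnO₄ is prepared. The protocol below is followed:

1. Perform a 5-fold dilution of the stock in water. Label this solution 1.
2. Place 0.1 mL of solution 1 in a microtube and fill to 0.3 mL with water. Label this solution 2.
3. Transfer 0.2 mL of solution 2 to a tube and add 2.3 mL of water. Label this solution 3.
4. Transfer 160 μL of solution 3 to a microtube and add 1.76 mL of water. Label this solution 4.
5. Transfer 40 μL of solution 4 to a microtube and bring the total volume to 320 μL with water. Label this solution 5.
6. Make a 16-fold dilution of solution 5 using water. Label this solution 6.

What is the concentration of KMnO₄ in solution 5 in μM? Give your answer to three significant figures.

Step 1: 5-fold → factor 5
Step 2: 0.1 mL brought to 0.3 mL → factor 0.3/0.1 = 3
Step 3: 0.2 mL + 2.3 mL = 2.5 mL total → factor 2.5/0.2 = 12.5
Step 4: 160 μL + 1.76 mL = 1920 μL total → factor 1920/160 = 12
Step 5: 40 μL brought to 320 μL → factor 320/40 = 8
Dilution factor through solution 5 = 5 × 3 × 12.5 × 12 × 8 = 18000
[solution 5] = 0.250 M / 18000 = 1.389 × 10^-5 M = 13.9 μM

13.9 μM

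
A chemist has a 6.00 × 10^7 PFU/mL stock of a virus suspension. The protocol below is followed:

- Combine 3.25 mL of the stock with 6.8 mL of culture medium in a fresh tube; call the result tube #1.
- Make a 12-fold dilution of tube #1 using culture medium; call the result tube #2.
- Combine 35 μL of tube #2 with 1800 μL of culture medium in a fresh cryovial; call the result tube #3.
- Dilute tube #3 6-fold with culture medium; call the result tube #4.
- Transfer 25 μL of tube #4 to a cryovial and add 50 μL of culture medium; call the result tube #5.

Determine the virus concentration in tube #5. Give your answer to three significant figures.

1.71 × 10^3 PFU/mL

Step 1: 3.25 mL + 6.8 mL = 10.05 mL total → factor 10.05/3.25 = 3.0923
Step 2: 12-fold → factor 12
Step 3: 35 μL + 1800 μL = 1835 μL total → factor 1835/35 = 52.429
Step 4: 6-fold → factor 6
Step 5: 25 μL + 50 μL = 75 μL total → factor 75/25 = 3
Overall dilution factor = 3.0923 × 12 × 52.429 × 6 × 3 = 35019
Final = 6.00 × 10^7 PFU/mL / 35019 = 1.71 × 10^3 PFU/mL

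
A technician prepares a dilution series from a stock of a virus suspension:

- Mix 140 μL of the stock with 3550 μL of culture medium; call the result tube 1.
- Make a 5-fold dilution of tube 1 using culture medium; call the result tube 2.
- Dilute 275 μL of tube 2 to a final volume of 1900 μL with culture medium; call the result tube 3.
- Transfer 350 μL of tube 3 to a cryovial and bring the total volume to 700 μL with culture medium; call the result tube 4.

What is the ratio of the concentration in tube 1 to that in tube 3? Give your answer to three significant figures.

Step 1: 140 μL + 3550 μL = 3690 μL total → factor 3690/140 = 26.357
Step 2: 5-fold → factor 5
Step 3: 275 μL brought to 1900 μL → factor 1900/275 = 6.9091
Dilution factor to tube 1 = 26.357; to tube 3 = 910.52
[tube 1]/[tube 3] = (factor to tube 3)/(factor to tube 1) = 910.52/26.357 = 34.5

34.5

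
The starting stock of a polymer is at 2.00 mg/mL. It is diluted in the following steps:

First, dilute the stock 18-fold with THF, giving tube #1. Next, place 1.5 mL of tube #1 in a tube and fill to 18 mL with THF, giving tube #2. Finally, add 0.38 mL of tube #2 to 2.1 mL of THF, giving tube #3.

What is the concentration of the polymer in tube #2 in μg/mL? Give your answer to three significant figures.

Step 1: 18-fold → factor 18
Step 2: 1.5 mL brought to 18 mL → factor 18/1.5 = 12
Dilution factor through tube #2 = 18 × 12 = 216
[tube #2] = 2.00 mg/mL / 216 = 0.009259 mg/mL = 9.26 μg/mL

9.26 μg/mL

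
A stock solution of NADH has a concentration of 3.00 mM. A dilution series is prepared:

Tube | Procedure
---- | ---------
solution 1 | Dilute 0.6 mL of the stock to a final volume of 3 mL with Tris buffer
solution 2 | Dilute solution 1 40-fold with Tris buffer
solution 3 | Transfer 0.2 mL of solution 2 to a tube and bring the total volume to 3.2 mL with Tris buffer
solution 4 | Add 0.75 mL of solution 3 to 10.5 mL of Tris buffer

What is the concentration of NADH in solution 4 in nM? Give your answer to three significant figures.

62.5 nM

Step 1: 0.6 mL brought to 3 mL → factor 3/0.6 = 5
Step 2: 40-fold → factor 40
Step 3: 0.2 mL brought to 3.2 mL → factor 3.2/0.2 = 16
Step 4: 0.75 mL + 10.5 mL = 11.25 mL total → factor 11.25/0.75 = 15
Overall dilution factor = 5 × 40 × 16 × 15 = 48000
Final = 3.00 mM / 48000 = 6.250 × 10^-5 mM = 62.5 nM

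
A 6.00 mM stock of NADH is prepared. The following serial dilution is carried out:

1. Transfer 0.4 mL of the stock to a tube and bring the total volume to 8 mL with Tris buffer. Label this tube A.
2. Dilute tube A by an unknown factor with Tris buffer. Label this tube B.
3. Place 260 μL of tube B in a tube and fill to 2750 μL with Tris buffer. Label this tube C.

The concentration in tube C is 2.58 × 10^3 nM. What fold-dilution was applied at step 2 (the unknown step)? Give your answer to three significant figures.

11.0-fold

Step 1: 0.4 mL brought to 8 mL → factor 8/0.4 = 20
Step 2: unknown factor x
Step 3: 260 μL brought to 2750 μL → factor 2750/260 = 10.577
Product of known-step factors = 211.54
Overall factor = 6.00 mM / (2.58 × 10^3 nM) = 2325.6
x = 2325.6 / 211.54 = 11.0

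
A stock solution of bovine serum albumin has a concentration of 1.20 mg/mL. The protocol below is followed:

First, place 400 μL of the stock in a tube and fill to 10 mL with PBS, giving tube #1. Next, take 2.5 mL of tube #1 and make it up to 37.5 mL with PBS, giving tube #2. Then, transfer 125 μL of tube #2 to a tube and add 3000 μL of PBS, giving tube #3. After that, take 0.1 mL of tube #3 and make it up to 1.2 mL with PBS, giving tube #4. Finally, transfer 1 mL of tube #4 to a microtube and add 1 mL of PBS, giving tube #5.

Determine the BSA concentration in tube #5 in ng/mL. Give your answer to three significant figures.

5.33 ng/mL

Step 1: 400 μL brought to 10 mL → factor 10000/400 = 25
Step 2: 2.5 mL brought to 37.5 mL → factor 37.5/2.5 = 15
Step 3: 125 μL + 3000 μL = 3125 μL total → factor 3125/125 = 25
Step 4: 0.1 mL brought to 1.2 mL → factor 1.2/0.1 = 12
Step 5: 1 mL + 1 mL = 2 mL total → factor 2/1 = 2
Overall dilution factor = 25 × 15 × 25 × 12 × 2 = 2.25 × 10^5
Final = 1.20 mg/mL / 2.25 × 10^5 = 5.333 × 10^-6 mg/mL = 5.33 ng/mL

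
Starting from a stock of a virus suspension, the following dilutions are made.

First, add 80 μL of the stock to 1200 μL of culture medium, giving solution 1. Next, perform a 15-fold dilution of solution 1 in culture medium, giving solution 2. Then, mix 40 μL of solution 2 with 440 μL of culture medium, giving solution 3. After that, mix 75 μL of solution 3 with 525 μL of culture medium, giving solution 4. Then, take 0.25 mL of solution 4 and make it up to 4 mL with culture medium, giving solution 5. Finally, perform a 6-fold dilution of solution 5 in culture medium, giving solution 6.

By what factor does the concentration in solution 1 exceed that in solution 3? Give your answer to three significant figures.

Step 1: 80 μL + 1200 μL = 1280 μL total → factor 1280/80 = 16
Step 2: 15-fold → factor 15
Step 3: 40 μL + 440 μL = 480 μL total → factor 480/40 = 12
Dilution factor to solution 1 = 16; to solution 3 = 2880
[solution 1]/[solution 3] = (factor to solution 3)/(factor to solution 1) = 2880/16 = 180

180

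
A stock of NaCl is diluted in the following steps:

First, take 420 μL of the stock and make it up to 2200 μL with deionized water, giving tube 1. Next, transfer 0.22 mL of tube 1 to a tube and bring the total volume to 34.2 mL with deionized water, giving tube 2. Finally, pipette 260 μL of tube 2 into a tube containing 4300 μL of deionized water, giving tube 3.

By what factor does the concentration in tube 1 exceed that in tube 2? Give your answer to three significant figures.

155

Step 1: 420 μL brought to 2200 μL → factor 2200/420 = 5.2381
Step 2: 0.22 mL brought to 34.2 mL → factor 34.2/0.22 = 155.45
Dilution factor to tube 1 = 5.2381; to tube 2 = 814.29
[tube 1]/[tube 2] = (factor to tube 2)/(factor to tube 1) = 814.29/5.2381 = 155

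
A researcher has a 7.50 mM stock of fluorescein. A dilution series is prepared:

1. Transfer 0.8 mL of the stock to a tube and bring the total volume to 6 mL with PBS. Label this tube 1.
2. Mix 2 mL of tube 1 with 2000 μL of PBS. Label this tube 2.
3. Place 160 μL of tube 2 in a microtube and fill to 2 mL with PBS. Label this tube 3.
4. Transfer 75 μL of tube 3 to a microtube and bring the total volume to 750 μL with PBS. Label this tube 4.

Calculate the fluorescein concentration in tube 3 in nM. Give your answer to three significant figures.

Step 1: 0.8 mL brought to 6 mL → factor 6/0.8 = 7.5
Step 2: 2 mL + 2000 μL = 4 mL total → factor 4/2 = 2
Step 3: 160 μL brought to 2 mL → factor 2000/160 = 12.5
Dilution factor through tube 3 = 7.5 × 2 × 12.5 = 187.5
[tube 3] = 7.50 mM / 187.5 = 0.04000 mM = 4.00 × 10^4 nM

4.00 × 10^4 nM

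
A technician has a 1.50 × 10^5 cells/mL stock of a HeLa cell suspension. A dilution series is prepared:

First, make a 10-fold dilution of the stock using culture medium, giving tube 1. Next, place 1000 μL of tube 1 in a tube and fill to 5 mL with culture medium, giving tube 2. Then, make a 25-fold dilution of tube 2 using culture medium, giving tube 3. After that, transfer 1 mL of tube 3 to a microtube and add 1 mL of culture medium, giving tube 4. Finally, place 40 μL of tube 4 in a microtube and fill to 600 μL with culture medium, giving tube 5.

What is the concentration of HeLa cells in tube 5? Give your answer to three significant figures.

4.00 cells/mL

Step 1: 10-fold → factor 10
Step 2: 1000 μL brought to 5 mL → factor 5000/1000 = 5
Step 3: 25-fold → factor 25
Step 4: 1 mL + 1 mL = 2 mL total → factor 2/1 = 2
Step 5: 40 μL brought to 600 μL → factor 600/40 = 15
Overall dilution factor = 10 × 5 × 25 × 2 × 15 = 37500
Final = 1.50 × 10^5 cells/mL / 37500 = 4.00 cells/mL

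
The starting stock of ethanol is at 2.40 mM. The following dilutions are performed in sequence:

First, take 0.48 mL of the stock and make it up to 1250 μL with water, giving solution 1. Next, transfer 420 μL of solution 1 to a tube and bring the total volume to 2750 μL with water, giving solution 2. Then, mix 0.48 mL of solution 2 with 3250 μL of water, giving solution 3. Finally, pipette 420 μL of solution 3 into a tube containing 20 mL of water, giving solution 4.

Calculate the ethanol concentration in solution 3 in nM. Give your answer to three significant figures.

Step 1: 0.48 mL brought to 1250 μL → factor 1.25/0.48 = 2.6042
Step 2: 420 μL brought to 2750 μL → factor 2750/420 = 6.5476
Step 3: 0.48 mL + 3250 μL = 3.73 mL total → factor 3.73/0.48 = 7.7708
Dilution factor through solution 3 = 2.6042 × 6.5476 × 7.7708 = 132.5
[solution 3] = 2.40 mM / 132.5 = 0.01811 mM = 1.81 × 10^4 nM

1.81 × 10^4 nM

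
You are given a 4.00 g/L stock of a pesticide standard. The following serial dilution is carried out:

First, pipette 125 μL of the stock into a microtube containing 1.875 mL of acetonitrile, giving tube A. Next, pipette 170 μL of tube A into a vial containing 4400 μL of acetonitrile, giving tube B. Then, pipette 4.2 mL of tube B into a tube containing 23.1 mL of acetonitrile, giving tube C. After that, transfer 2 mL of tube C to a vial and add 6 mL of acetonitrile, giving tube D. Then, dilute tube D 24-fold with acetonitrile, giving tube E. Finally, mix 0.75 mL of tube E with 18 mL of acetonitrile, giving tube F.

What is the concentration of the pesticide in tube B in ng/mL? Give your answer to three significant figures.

9.30 × 10^3 ng/mL

Step 1: 125 μL + 1.875 mL = 2000 μL total → factor 2000/125 = 16
Step 2: 170 μL + 4400 μL = 4570 μL total → factor 4570/170 = 26.882
Dilution factor through tube B = 16 × 26.882 = 430.12
[tube B] = 4.00 g/L / 430.12 = 0.009300 g/L = 9.30 × 10^3 ng/mL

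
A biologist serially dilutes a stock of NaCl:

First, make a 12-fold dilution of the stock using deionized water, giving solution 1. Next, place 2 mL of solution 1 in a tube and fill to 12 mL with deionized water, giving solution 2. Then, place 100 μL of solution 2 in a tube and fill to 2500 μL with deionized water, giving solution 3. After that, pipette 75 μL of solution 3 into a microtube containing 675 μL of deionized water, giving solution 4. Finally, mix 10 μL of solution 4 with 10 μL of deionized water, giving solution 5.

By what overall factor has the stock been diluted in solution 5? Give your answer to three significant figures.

Step 1: 12-fold → factor 12
Step 2: 2 mL brought to 12 mL → factor 12/2 = 6
Step 3: 100 μL brought to 2500 μL → factor 2500/100 = 25
Step 4: 75 μL + 675 μL = 750 μL total → factor 750/75 = 10
Step 5: 10 μL + 10 μL = 20 μL total → factor 20/10 = 2
Overall dilution factor = 12 × 6 × 25 × 10 × 2 = 36000

3.60 × 10^4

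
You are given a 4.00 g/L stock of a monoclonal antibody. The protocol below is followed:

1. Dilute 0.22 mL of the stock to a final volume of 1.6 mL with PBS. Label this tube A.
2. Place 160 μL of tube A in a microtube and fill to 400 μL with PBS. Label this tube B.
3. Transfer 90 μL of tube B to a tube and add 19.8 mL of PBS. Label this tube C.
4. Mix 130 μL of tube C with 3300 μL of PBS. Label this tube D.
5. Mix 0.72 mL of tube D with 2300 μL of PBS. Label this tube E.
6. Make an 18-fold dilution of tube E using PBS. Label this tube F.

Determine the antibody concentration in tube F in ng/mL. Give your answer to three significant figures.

Step 1: 0.22 mL brought to 1.6 mL → factor 1.6/0.22 = 7.2727
Step 2: 160 μL brought to 400 μL → factor 400/160 = 2.5
Step 3: 90 μL + 19.8 mL = 19890 μL total → factor 19890/90 = 221
Step 4: 130 μL + 3300 μL = 3430 μL total → factor 3430/130 = 26.385
Step 5: 0.72 mL + 2300 μL = 3.02 mL total → factor 3.02/0.72 = 4.1944
Step 6: 18-fold → factor 18
Overall dilution factor = 7.2727 × 2.5 × 221 × 26.385 × 4.1944 × 18 = 8.0044 × 10^6
Final = 4.00 g/L / 8.0044 × 10^6 = 4.997 × 10^-7 g/L = 0.500 ng/mL

0.500 ng/mL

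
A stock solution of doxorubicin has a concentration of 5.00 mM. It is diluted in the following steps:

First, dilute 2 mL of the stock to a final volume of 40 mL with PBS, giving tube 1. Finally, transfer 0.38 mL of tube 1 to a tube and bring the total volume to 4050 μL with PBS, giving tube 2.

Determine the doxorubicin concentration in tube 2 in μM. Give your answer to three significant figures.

Step 1: 2 mL brought to 40 mL → factor 40/2 = 20
Step 2: 0.38 mL brought to 4050 μL → factor 4.05/0.38 = 10.658
Overall dilution factor = 20 × 10.658 = 213.16
Final = 5.00 mM / 213.16 = 0.02346 mM = 23.5 μM

23.5 μM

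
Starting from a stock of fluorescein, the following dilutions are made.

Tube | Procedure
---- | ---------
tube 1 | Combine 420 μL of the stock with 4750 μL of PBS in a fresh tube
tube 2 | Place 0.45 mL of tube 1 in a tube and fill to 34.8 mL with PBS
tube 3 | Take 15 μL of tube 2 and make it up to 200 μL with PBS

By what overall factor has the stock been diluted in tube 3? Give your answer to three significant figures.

Step 1: 420 μL + 4750 μL = 5170 μL total → factor 5170/420 = 12.31
Step 2: 0.45 mL brought to 34.8 mL → factor 34.8/0.45 = 77.333
Step 3: 15 μL brought to 200 μL → factor 200/15 = 13.333
Overall dilution factor = 12.31 × 77.333 × 13.333 = 12692

1.27 × 10^4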